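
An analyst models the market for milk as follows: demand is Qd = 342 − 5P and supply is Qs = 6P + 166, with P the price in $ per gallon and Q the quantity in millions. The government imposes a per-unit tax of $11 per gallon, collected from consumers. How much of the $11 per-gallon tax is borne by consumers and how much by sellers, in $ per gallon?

Consumers bear $6 per gallon; sellers bear $5 per gallon.

Without the tax, 342 − 5P = 6P + 166 gives 11P = 176, so P* = $16 and Q* = 262.
With the tax collected from consumers, demand (in seller-price terms) shifts: Qd = 342 − 5(P + 11).
New equilibrium: consumers pay $22, sellers receive $11, Q = 232. (Wedge: Pb − Ps = 11.)
Burden on consumers: $6; on sellers: $5. (They sum to $11.)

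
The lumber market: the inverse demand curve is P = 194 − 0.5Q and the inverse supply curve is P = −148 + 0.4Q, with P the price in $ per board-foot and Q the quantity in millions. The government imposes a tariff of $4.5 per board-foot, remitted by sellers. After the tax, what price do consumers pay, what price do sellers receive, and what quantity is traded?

Rewrite in direct form: Qd = 388 − 2P and Qs = 2.5P + 370.
Before the tax: set 388 − 2P = 2.5P + 370 → P* = $4, Q* = 380.
With the tax collected from sellers, supply shifts: Qs = 2.5(P − 4.5) + 370.
New equilibrium: consumers pay $6.5, sellers receive $2, Q = 375. (Wedge: Pb − Ps = 4.5.)

Consumers pay $6.5; sellers receive $2; quantity = 375.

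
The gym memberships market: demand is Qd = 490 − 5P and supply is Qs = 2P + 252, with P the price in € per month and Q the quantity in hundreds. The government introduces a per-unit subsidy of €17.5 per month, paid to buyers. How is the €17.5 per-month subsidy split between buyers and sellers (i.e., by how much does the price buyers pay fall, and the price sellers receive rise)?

Before the subsidy: set 490 − 5P = 2P + 252 → P* = €34, Q* = 320.
With a per-unit subsidy paid to buyers, each effectively pays P − 17.5, so demand becomes Qd = 490 − 5(P − 17.5).
New equilibrium: buyers pay €29, sellers receive €46.5, Q = 345. (Wedge: Pb − Ps = −17.5.)
Gain to buyers: €5; to sellers: €12.5. (They sum to €17.5.)

Buyers gain €5 per month; sellers gain €12.5 per month.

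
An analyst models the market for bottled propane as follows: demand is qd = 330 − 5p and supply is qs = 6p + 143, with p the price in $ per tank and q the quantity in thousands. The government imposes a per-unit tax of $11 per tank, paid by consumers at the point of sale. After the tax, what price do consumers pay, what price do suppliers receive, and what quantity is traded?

Without the tax, 330 − 5p = 6p + 143 gives 11p = 187, so p* = $17 and q* = 245.
With the tax collected from consumers, demand (in seller-price terms) shifts: qd = 330 − 5(p + 11).
New equilibrium: consumers pay $23, suppliers receive $12, q = 215. (Wedge: pb − ps = 11.)
The less price-elastic side of the market bears the larger share of a per-unit tax.

Consumers pay $23; suppliers receive $12; quantity = 215.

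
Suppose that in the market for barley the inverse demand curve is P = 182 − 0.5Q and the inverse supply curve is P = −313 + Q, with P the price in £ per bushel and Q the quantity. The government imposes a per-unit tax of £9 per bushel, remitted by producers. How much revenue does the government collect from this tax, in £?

Inverting to Q(P) form: Qd = 364 − 2P; Qs = P + 313.
Without the tax, 364 − 2P = P + 313 gives 3P = 51, so P* = £17 and Q* = 330.
With the tax collected from producers, supply shifts: Qs = (P − 9) + 313.
Solving gives Q = 324 with buyers paying £20 and producers receiving £11 (the £9 wedge).
Revenue = t · Q = 9 · 324 = £2916.

Tax revenue = £2916.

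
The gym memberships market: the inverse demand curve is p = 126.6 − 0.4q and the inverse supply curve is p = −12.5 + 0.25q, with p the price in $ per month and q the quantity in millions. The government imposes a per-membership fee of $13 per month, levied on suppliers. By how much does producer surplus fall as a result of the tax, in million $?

Producer surplus falls by $1020 million.

Rewrite in direct form: qd = 316.5 − 2.5p and qs = 4p + 50.
Before the tax: set 316.5 − 2.5p = 4p + 50 → p* = $41, q* = 214.
With the tax collected from suppliers, supply shifts: qs = 4(p − 13) + 50.
New equilibrium: consumers pay $49, suppliers receive $36, q = 194. (Wedge: pb − ps = 13.)
ΔPS is the trapezoid between Q = 194 and Q = 214 of height $5: ½ · (214 + 194) · 5 = $1020.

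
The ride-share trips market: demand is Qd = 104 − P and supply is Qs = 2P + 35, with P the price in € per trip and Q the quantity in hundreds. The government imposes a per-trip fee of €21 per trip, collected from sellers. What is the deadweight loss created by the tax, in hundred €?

Deadweight loss = €147 hundred.

Before the tax: set 104 − P = 2P + 35 → P* = €23, Q* = 81.
With the tax collected from sellers, supply shifts: Qs = 2(P − 21) + 35.
Solving gives Q = 67 with consumers paying €37 and sellers receiving €16 (the €21 wedge).
Quantity falls by |ΔQ| = |81 − 67| = 14.
DWL = ½ · t · |ΔQ| = ½ · 21 · 14 = €147.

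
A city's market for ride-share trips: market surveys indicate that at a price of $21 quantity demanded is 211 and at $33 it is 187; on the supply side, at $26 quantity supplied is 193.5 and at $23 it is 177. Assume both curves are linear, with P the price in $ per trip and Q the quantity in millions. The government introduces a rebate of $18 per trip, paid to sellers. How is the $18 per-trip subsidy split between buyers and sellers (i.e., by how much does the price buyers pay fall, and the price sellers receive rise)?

Buyers gain $13.2 per trip; sellers gain $4.8 per trip.

Demand slope: (187 − 211)/(33 − 21) = -2, so Qd = 253 − 2P.
Supply slope: (177 − 193.5)/(23 − 26) = 5.5, so Qs = 5.5P + 50.5.
Without the subsidy, 253 − 2P = 5.5P + 50.5 gives 7.5P = 202.5, so P* = $27 and Q* = 199.
With a per-unit subsidy paid to sellers, each receives P + 18 per unit sold, so supply becomes Qs = 5.5(P + 18) + 50.5.
Solving gives Q = 225.4 with buyers paying $13.8 and sellers receiving $31.8 (the $18 wedge).
Gain to buyers: $13.2; to sellers: $4.8. (They sum to $18.)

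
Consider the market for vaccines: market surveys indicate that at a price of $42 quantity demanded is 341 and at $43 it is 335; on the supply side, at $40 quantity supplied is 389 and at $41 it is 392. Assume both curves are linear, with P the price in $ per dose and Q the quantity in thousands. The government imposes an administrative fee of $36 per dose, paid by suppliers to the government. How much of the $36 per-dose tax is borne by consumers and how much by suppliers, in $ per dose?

Consumers bear $12 per dose; suppliers bear $24 per dose.

Demand slope: (335 − 341)/(43 − 42) = -6, so Qd = 593 − 6P.
Supply slope: (392 − 389)/(41 − 40) = 3, so Qs = 3P + 269.
Without the tax, 593 − 6P = 3P + 269 gives 9P = 324, so P* = $36 and Q* = 377.
With the tax collected from suppliers, supply shifts: Qs = 3(P − 36) + 269.
New equilibrium: consumers pay $48, suppliers receive $12, Q = 305. (Wedge: Pb − Ps = 36.)
Burden on consumers: $12; on suppliers: $24. (They sum to $36.)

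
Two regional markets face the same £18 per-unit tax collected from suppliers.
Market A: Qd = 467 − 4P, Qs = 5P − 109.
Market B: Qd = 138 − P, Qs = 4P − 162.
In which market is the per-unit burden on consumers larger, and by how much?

Market B, by £4.4.

Market A: pre-tax P* = £64, Q* = 211; post-tax Q = 171; per-unit burden on consumers = £10.
Market B: pre-tax P* = £60, Q* = 78; post-tax Q = 63.6; per-unit burden on consumers = £14.4.
Difference: £10 vs £14.4 → market B is larger by £4.4.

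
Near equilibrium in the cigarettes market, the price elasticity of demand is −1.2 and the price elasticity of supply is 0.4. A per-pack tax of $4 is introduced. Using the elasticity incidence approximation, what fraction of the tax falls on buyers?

Buyers' share ≈ 0.25.

Incidence ratio: buyers' share ≈ εs / (εs + |εd|) = 0.4 / (0.4 + 1.2) = 0.25.
Supply is the less elastic side, so buyers bear the smaller share.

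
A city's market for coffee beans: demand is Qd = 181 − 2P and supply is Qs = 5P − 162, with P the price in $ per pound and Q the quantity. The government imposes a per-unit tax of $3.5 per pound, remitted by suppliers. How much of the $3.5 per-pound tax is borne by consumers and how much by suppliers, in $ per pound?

Before the tax: set 181 − 2P = 5P − 162 → P* = $49, Q* = 83.
With the tax collected from suppliers, supply shifts: Qs = 5(P − 3.5) − 162.
New equilibrium: consumers pay $51.5, suppliers receive $48, Q = 78. (Wedge: Pb − Ps = 3.5.)
Burden on consumers: $2.5; on suppliers: $1. (They sum to $3.5.)
The less price-elastic side of the market bears the larger share of a per-unit tax.

Consumers bear $2.5 per pound; suppliers bear $1 per pound.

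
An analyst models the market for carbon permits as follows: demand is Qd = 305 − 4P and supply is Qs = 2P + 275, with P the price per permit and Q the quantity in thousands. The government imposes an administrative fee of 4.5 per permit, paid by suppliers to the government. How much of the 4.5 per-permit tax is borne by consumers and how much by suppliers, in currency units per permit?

Before the tax: set 305 − 4P = 2P + 275 → P* = 5, Q* = 285.
With the tax collected from suppliers, supply shifts: Qs = 2(P − 4.5) + 275.
New equilibrium: consumers pay 6.5, suppliers receive 2, Q = 279. (Wedge: Pb − Ps = 4.5.)
Burden on consumers: 1.5; on suppliers: 3. (They sum to 4.5.)
The less price-elastic side of the market bears the larger share of a per-unit tax.

Consumers bear 1.5 per permit; suppliers bear 3 per permit.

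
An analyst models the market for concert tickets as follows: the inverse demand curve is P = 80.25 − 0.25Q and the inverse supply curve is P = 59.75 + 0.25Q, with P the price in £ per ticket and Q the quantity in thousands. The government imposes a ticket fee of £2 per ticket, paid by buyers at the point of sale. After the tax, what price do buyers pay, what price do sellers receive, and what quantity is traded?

Buyers pay £71; sellers receive £69; quantity = 37.

Inverting to Q(P) form: Qd = 321 − 4P; Qs = 4P − 239.
Before the tax: set 321 − 4P = 4P − 239 → P* = £70, Q* = 41.
With the tax collected from buyers, demand (in seller-price terms) shifts: Qd = 321 − 4(P + 2).
Solving gives Q = 37 with buyers paying £71 and sellers receiving £69 (the £2 wedge).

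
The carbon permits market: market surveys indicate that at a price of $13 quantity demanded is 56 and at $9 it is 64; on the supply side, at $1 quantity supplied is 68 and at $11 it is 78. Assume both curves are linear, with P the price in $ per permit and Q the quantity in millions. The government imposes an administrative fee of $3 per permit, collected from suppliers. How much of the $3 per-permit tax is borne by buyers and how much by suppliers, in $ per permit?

Demand slope: (64 − 56)/(9 − 13) = -2, so Qd = 82 − 2P.
Supply slope: (78 − 68)/(11 − 1) = 1, so Qs = P + 67.
Before the tax: set 82 − 2P = P + 67 → P* = $5, Q* = 72.
With the tax collected from suppliers, supply shifts: Qs = (P − 3) + 67.
Solving gives Q = 70 with buyers paying $6 and suppliers receiving $3 (the $3 wedge).
Burden on buyers: $1; on suppliers: $2. (They sum to $3.)
The less price-elastic side of the market bears the larger share of a per-unit tax.

Buyers bear $1 per permit; suppliers bear $2 per permit.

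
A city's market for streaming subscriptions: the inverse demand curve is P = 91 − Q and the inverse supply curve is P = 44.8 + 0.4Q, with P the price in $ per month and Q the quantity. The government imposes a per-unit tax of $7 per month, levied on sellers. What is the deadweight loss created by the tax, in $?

Rewrite in direct form: Qd = 91 − P and Qs = 2.5P − 112.
Before the tax: set 91 − P = 2.5P − 112 → P* = $58, Q* = 33.
With the tax collected from sellers, supply shifts: Qs = 2.5(P − 7) − 112.
Solving gives Q = 28 with buyers paying $63 and sellers receiving $56 (the $7 wedge).
Quantity falls by |ΔQ| = |33 − 28| = 5.
DWL = ½ · t · |ΔQ| = ½ · 7 · 5 = $17.5.

Deadweight loss = $17.5.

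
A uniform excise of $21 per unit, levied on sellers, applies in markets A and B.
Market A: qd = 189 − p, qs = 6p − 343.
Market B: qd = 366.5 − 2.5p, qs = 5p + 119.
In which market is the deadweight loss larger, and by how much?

Market A: pre-tax p* = $76, q* = 113; post-tax q = 95; deadweight loss = $189.
Market B: pre-tax p* = $33, q* = 284; post-tax q = 249; deadweight loss = $367.5.
Difference: $189 vs $367.5 → market B is larger by $178.5.

Market B, by $178.5.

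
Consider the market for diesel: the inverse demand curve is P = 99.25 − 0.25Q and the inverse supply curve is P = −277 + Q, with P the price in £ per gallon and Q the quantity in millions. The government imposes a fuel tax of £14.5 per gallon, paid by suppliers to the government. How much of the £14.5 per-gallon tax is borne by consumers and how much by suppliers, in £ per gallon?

Inverting to Q(P) form: Qd = 397 − 4P; Qs = P + 277.
Before the tax: set 397 − 4P = P + 277 → P* = £24, Q* = 301.
With the tax collected from suppliers, supply shifts: Qs = (P − 14.5) + 277.
New equilibrium: consumers pay £26.9, suppliers receive £12.4, Q = 289.4. (Wedge: Pb − Ps = 14.5.)
Burden on consumers: £2.9; on suppliers: £11.6. (They sum to £14.5.)

Consumers bear £2.9 per gallon; suppliers bear £11.6 per gallon.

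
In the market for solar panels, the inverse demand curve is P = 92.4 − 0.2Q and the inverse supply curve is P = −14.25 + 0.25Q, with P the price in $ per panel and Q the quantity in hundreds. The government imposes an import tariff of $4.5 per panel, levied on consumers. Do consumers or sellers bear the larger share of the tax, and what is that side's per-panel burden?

Inverting to Q(P) form: Qd = 462 − 5P; Qs = 4P + 57.
Without the tax, 462 − 5P = 4P + 57 gives 9P = 405, so P* = $45 and Q* = 237.
With the tax collected from consumers, demand (in seller-price terms) shifts: Qd = 462 − 5(P + 4.5).
Solving gives Q = 227 with consumers paying $47 and sellers receiving $42.5 (the $4.5 wedge).
Per-panel burden: consumers $2, sellers $2.5.
Sellers take the larger share because supply is less price-elastic here (demand slope 5 vs supply slope 4).
The less price-elastic side of the market bears the larger share of a per-unit tax.

Sellers bear the larger share: $2.5 per panel.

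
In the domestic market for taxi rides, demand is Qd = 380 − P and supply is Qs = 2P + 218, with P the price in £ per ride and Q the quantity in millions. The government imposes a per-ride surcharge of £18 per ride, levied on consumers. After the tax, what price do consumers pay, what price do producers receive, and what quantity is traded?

Without the tax, 380 − P = 2P + 218 gives 3P = 162, so P* = £54 and Q* = 326.
With the tax collected from consumers, demand (in seller-price terms) shifts: Qd = 380 − (P + 18).
Solving gives Q = 314 with consumers paying £66 and producers receiving £48 (the £18 wedge).

Consumers pay £66; producers receive £48; quantity = 314.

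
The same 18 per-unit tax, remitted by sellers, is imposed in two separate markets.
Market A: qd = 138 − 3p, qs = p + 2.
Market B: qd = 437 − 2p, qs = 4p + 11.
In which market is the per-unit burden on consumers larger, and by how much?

Market A: pre-tax p* = 34, q* = 36; post-tax q = 22.5; per-unit burden on consumers = 4.5.
Market B: pre-tax p* = 71, q* = 295; post-tax q = 271; per-unit burden on consumers = 12.
Difference: 4.5 vs 12 → market B is larger by 7.5.

Market B, by 7.5.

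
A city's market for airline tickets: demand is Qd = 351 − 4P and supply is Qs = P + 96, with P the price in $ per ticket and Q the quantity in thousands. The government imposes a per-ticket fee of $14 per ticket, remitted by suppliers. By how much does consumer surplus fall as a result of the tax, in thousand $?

Before the tax: set 351 − 4P = P + 96 → P* = $51, Q* = 147.
With the tax collected from suppliers, supply shifts: Qs = (P − 14) + 96.
Solving gives Q = 135.8 with buyers paying $53.8 and suppliers receiving $39.8 (the $14 wedge).
ΔCS is the trapezoid between Q = 135.8 and Q = 147 of height $2.8: ½ · (147 + 135.8) · 2.8 = $395.92.

Consumer surplus falls by $395.92 thousand.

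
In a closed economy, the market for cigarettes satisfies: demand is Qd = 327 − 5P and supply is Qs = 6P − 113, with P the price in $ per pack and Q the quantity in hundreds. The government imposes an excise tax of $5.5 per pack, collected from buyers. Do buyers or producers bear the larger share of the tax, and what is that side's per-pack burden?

Before the tax: set 327 − 5P = 6P − 113 → P* = $40, Q* = 127.
With the tax collected from buyers, demand (in seller-price terms) shifts: Qd = 327 − 5(P + 5.5).
Solving gives Q = 112 with buyers paying $43 and producers receiving $37.5 (the $5.5 wedge).
Per-pack burden: buyers $3, producers $2.5.
Buyers take the larger share because demand is less price-elastic here (demand slope 5 vs supply slope 6).
The less price-elastic side of the market bears the larger share of a per-unit tax.

Buyers bear the larger share: $3 per pack.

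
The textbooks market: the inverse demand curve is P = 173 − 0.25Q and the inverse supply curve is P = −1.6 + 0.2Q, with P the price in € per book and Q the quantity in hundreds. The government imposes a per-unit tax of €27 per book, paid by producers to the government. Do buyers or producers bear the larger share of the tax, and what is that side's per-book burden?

Rewrite in direct form: Qd = 692 − 4P and Qs = 5P + 8.
Before the tax: set 692 − 4P = 5P + 8 → P* = €76, Q* = 388.
With the tax collected from producers, supply shifts: Qs = 5(P − 27) + 8.
Solving gives Q = 328 with buyers paying €91 and producers receiving €64 (the €27 wedge).
Per-book burden: buyers €15, producers €12.
Buyers take the larger share because demand is less price-elastic here (demand slope 4 vs supply slope 5).
The less price-elastic side of the market bears the larger share of a per-unit tax.

Buyers bear the larger share: €15 per book.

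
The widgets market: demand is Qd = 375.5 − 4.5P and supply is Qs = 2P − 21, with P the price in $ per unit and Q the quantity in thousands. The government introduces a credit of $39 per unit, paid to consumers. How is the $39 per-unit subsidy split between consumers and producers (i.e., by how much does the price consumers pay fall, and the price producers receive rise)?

Before the subsidy: set 375.5 − 4.5P = 2P − 21 → P* = $61, Q* = 101.
With a per-unit subsidy paid to consumers, each effectively pays P − 39, so demand becomes Qd = 375.5 − 4.5(P − 39).
Solving gives Q = 155 with consumers paying $49 and producers receiving $88 (the $39 wedge).
Gain to consumers: $12; to producers: $27. (They sum to $39.)

Consumers gain $12 per unit; producers gain $27 per unit.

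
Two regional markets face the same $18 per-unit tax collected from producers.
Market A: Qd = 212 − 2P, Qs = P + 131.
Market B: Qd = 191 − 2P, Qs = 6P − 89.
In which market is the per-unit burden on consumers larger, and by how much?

Market A: pre-tax P* = $27, Q* = 158; post-tax Q = 146; per-unit burden on consumers = $6.
Market B: pre-tax P* = $35, Q* = 121; post-tax Q = 94; per-unit burden on consumers = $13.5.
Difference: $6 vs $13.5 → market B is larger by $7.5.

Market B, by $7.5.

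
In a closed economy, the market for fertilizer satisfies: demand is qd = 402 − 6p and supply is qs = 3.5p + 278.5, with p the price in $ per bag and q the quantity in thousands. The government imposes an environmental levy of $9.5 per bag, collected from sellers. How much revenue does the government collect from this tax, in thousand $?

Without the tax, 402 − 6p = 3.5p + 278.5 gives 9.5p = 123.5, so p* = $13 and q* = 324.
With the tax collected from sellers, supply shifts: qs = 3.5(p − 9.5) + 278.5.
New equilibrium: buyers pay $16.5, sellers receive $7, q = 303. (Wedge: pb − ps = 9.5.)
Revenue = t · Q = 9.5 · 303 = $2878.5.

Tax revenue = $2878.5 thousand.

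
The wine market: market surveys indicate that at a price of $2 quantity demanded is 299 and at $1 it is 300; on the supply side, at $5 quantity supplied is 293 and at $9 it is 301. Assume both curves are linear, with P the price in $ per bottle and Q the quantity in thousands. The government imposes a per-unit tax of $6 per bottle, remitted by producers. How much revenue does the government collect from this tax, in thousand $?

Tax revenue = $1746 thousand.

Demand slope: (300 − 299)/(1 − 2) = -1, so Qd = 301 − P.
Supply slope: (301 − 293)/(9 − 5) = 2, so Qs = 2P + 283.
Without the tax, 301 − P = 2P + 283 gives 3P = 18, so P* = $6 and Q* = 295.
With the tax collected from producers, supply shifts: Qs = 2(P − 6) + 283.
New equilibrium: consumers pay $10, producers receive $4, Q = 291. (Wedge: Pb − Ps = 6.)
Revenue = t · Q = 6 · 291 = $1746.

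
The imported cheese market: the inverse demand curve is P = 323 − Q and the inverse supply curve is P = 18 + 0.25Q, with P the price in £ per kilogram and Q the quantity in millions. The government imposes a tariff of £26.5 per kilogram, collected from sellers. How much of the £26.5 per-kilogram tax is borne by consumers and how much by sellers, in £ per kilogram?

Consumers bear £21.2 per kilogram; sellers bear £5.3 per kilogram.

Inverting to Q(P) form: Qd = 323 − P; Qs = 4P − 72.
Without the tax, 323 − P = 4P − 72 gives 5P = 395, so P* = £79 and Q* = 244.
With the tax collected from sellers, supply shifts: Qs = 4(P − 26.5) − 72.
New equilibrium: consumers pay £100.2, sellers receive £73.7, Q = 222.8. (Wedge: Pb − Ps = 26.5.)
Burden on consumers: £21.2; on sellers: £5.3. (They sum to £26.5.)
The less price-elastic side of the market bears the larger share of a per-unit tax.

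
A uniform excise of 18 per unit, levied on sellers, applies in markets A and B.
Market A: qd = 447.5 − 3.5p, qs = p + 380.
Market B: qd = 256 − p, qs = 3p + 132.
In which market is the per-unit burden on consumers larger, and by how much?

Market A: pre-tax p* = 15, q* = 395; post-tax q = 381; per-unit burden on consumers = 4.
Market B: pre-tax p* = 31, q* = 225; post-tax q = 211.5; per-unit burden on consumers = 13.5.
Difference: 4 vs 13.5 → market B is larger by 9.5.

Market B, by 9.5.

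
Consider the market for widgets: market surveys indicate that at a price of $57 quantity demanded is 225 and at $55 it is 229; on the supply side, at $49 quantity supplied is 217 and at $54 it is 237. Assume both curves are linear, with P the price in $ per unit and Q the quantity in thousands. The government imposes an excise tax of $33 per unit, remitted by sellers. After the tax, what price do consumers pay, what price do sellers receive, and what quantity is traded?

Consumers pay $75; sellers receive $42; quantity = 189.

Demand slope: (229 − 225)/(55 − 57) = -2, so Qd = 339 − 2P.
Supply slope: (237 − 217)/(54 − 49) = 4, so Qs = 4P + 21.
Before the tax: set 339 − 2P = 4P + 21 → P* = $53, Q* = 233.
With the tax collected from sellers, supply shifts: Qs = 4(P − 33) + 21.
New equilibrium: consumers pay $75, sellers receive $42, Q = 189. (Wedge: Pb − Ps = 33.)
The less price-elastic side of the market bears the larger share of a per-unit tax.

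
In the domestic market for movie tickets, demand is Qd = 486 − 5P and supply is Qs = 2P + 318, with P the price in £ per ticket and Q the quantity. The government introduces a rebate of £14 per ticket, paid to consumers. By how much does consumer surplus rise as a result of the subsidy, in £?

Consumer surplus rises by £1504.

Before the subsidy: set 486 − 5P = 2P + 318 → P* = £24, Q* = 366.
With a per-unit subsidy paid to consumers, each effectively pays P − 14, so demand becomes Qd = 486 − 5(P − 14).
Solving gives Q = 386 with consumers paying £20 and suppliers receiving £34 (the £14 wedge).
ΔCS is the trapezoid between Q = 386 and Q = 366 of height £4: ½ · (366 + 386) · 4 = £1504.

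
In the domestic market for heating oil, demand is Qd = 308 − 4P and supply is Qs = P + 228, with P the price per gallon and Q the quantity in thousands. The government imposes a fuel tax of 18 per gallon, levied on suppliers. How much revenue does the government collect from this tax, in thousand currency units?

Before the tax: set 308 − 4P = P + 228 → P* = 16, Q* = 244.
With the tax collected from suppliers, supply shifts: Qs = (P − 18) + 228.
Solving gives Q = 229.6 with consumers paying 19.6 and suppliers receiving 1.6 (the 18 wedge).
Revenue = t · Q = 18 · 229.6 = 4132.8.

Tax revenue = 4132.8 thousand.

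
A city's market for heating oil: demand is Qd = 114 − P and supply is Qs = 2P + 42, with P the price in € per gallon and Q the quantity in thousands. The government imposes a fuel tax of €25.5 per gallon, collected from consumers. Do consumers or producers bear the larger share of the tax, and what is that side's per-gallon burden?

Consumers bear the larger share: €17 per gallon.

Before the tax: set 114 − P = 2P + 42 → P* = €24, Q* = 90.
With the tax collected from consumers, demand (in seller-price terms) shifts: Qd = 114 − (P + 25.5).
Solving gives Q = 73 with consumers paying €41 and producers receiving €15.5 (the €25.5 wedge).
Per-gallon burden: consumers €17, producers €8.5.
Consumers take the larger share because demand is less price-elastic here (demand slope 1 vs supply slope 2).
The less price-elastic side of the market bears the larger share of a per-unit tax.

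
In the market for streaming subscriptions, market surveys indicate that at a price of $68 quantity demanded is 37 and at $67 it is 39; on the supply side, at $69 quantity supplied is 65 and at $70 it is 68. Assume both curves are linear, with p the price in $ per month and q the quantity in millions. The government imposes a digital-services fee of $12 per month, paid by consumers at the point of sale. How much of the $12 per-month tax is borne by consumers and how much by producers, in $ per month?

Consumers bear $7.2 per month; producers bear $4.8 per month.

Demand slope: (39 − 37)/(67 − 68) = -2, so qd = 173 − 2p.
Supply slope: (68 − 65)/(70 − 69) = 3, so qs = 3p − 142.
Before the tax: set 173 − 2p = 3p − 142 → p* = $63, q* = 47.
With the tax collected from consumers, demand (in seller-price terms) shifts: qd = 173 − 2(p + 12).
Solving gives q = 32.6 with consumers paying $70.2 and producers receiving $58.2 (the $12 wedge).
Burden on consumers: $7.2; on producers: $4.8. (They sum to $12.)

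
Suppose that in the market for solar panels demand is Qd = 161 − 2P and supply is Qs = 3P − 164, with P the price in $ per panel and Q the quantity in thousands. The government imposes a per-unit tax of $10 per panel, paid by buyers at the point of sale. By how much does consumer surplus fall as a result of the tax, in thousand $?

Consumer surplus falls by $150 thousand.

Before the tax: set 161 − 2P = 3P − 164 → P* = $65, Q* = 31.
With the tax collected from buyers, demand (in seller-price terms) shifts: Qd = 161 − 2(P + 10).
Solving gives Q = 19 with buyers paying $71 and sellers receiving $61 (the $10 wedge).
ΔCS is the trapezoid between Q = 19 and Q = 31 of height $6: ½ · (31 + 19) · 6 = $150.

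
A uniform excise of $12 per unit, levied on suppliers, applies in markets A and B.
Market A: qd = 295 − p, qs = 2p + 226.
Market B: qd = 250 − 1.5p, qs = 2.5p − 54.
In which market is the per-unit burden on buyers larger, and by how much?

Market A, by $0.5.

Market A: pre-tax p* = $23, q* = 272; post-tax q = 264; per-unit burden on buyers = $8.
Market B: pre-tax p* = $76, q* = 136; post-tax q = 124.75; per-unit burden on buyers = $7.5.
Difference: $8 vs $7.5 → market A is larger by $0.5.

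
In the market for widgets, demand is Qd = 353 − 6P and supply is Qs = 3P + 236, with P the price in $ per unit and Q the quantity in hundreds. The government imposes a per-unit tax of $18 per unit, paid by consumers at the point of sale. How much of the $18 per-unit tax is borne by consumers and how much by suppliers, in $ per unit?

Without the tax, 353 − 6P = 3P + 236 gives 9P = 117, so P* = $13 and Q* = 275.
With the tax collected from consumers, demand (in seller-price terms) shifts: Qd = 353 − 6(P + 18).
Solving gives Q = 239 with consumers paying $19 and suppliers receiving $1 (the $18 wedge).
Burden on consumers: $6; on suppliers: $12. (They sum to $18.)
The less price-elastic side of the market bears the larger share of a per-unit tax.

Consumers bear $6 per unit; suppliers bear $12 per unit.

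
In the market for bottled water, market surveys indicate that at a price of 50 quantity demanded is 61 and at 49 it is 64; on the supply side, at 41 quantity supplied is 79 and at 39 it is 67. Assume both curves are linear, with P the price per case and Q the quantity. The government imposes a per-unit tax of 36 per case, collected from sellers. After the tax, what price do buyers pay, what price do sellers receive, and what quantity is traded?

Buyers pay 66; sellers receive 30; quantity = 13.

Demand slope: (64 − 61)/(49 − 50) = -3, so Qd = 211 − 3P.
Supply slope: (67 − 79)/(39 − 41) = 6, so Qs = 6P − 167.
Without the tax, 211 − 3P = 6P − 167 gives 9P = 378, so P* = 42 and Q* = 85.
With the tax collected from sellers, supply shifts: Qs = 6(P − 36) − 167.
New equilibrium: buyers pay 66, sellers receive 30, Q = 13. (Wedge: Pb − Ps = 36.)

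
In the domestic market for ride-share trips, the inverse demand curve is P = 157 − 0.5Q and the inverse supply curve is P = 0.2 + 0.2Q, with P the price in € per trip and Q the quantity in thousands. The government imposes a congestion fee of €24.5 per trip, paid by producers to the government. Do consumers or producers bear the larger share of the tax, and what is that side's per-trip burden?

Rewrite in direct form: Qd = 314 − 2P and Qs = 5P − 1.
Without the tax, 314 − 2P = 5P − 1 gives 7P = 315, so P* = €45 and Q* = 224.
With the tax collected from producers, supply shifts: Qs = 5(P − 24.5) − 1.
Solving gives Q = 189 with consumers paying €62.5 and producers receiving €38 (the €24.5 wedge).
Per-trip burden: consumers €17.5, producers €7.
Consumers take the larger share because demand is less price-elastic here (demand slope 2 vs supply slope 5).

Consumers bear the larger share: €17.5 per trip.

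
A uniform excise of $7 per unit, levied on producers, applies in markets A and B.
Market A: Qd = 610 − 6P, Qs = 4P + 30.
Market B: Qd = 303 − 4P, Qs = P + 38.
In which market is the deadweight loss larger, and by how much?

Market A, by $39.2.

Market A: pre-tax P* = $58, Q* = 262; post-tax Q = 245.2; deadweight loss = $58.8.
Market B: pre-tax P* = $53, Q* = 91; post-tax Q = 85.4; deadweight loss = $19.6.
Difference: $58.8 vs $19.6 → market A is larger by $39.2.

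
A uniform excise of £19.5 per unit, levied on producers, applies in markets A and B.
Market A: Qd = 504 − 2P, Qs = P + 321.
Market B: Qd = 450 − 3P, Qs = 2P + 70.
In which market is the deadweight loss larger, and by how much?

Market A: pre-tax P* = £61, Q* = 382; post-tax Q = 369; deadweight loss = £126.75.
Market B: pre-tax P* = £76, Q* = 222; post-tax Q = 198.6; deadweight loss = £228.15.
Difference: £126.75 vs £228.15 → market B is larger by £101.4.

Market B, by £101.4.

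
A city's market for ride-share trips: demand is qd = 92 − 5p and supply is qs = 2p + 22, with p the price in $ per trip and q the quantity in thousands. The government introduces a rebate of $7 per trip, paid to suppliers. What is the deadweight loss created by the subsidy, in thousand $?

Before the subsidy: set 92 − 5p = 2p + 22 → p* = $10, q* = 42.
With a per-unit subsidy paid to suppliers, each receives p + 7 per unit sold, so supply becomes qs = 2(p + 7) + 22.
Solving gives q = 52 with consumers paying $8 and suppliers receiving $15 (the $7 wedge).
Quantity rises by |ΔQ| = |42 − 52| = 10.
DWL = ½ · t · |ΔQ| = ½ · 7 · 10 = $35.

Deadweight loss = $35 thousand.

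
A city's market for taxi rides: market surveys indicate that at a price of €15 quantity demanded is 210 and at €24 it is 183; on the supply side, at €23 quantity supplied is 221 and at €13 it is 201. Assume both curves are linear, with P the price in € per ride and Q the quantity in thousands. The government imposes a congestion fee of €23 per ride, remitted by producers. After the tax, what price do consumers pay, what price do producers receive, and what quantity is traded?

Demand slope: (183 − 210)/(24 − 15) = -3, so Qd = 255 − 3P.
Supply slope: (201 − 221)/(13 − 23) = 2, so Qs = 2P + 175.
Without the tax, 255 − 3P = 2P + 175 gives 5P = 80, so P* = €16 and Q* = 207.
With the tax collected from producers, supply shifts: Qs = 2(P − 23) + 175.
Solving gives Q = 179.4 with consumers paying €25.2 and producers receiving €2.2 (the €23 wedge).
The less price-elastic side of the market bears the larger share of a per-unit tax.

Consumers pay €25.2; producers receive €2.2; quantity = 179.4.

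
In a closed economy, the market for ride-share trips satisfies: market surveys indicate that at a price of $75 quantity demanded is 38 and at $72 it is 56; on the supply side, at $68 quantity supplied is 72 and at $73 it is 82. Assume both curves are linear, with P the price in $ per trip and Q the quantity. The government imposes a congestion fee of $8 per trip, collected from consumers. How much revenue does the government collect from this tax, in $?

Demand slope: (56 − 38)/(72 − 75) = -6, so Qd = 488 − 6P.
Supply slope: (82 − 72)/(73 − 68) = 2, so Qs = 2P − 64.
Without the tax, 488 − 6P = 2P − 64 gives 8P = 552, so P* = $69 and Q* = 74.
With the tax collected from consumers, demand (in seller-price terms) shifts: Qd = 488 − 6(P + 8).
Solving gives Q = 62 with consumers paying $71 and suppliers receiving $63 (the $8 wedge).
Revenue = t · Q = 8 · 62 = $496.

Tax revenue = $496.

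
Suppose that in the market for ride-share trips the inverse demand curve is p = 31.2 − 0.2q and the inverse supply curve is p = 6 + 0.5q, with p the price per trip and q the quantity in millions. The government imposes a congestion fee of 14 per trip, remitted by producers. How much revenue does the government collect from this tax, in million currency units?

Tax revenue = 224 million.

Rewrite in direct form: qd = 156 − 5p and qs = 2p − 12.
Before the tax: set 156 − 5p = 2p − 12 → p* = 24, q* = 36.
With the tax collected from producers, supply shifts: qs = 2(p − 14) − 12.
New equilibrium: buyers pay 28, producers receive 14, q = 16. (Wedge: pb − ps = 14.)
Revenue = t · Q = 14 · 16 = 224.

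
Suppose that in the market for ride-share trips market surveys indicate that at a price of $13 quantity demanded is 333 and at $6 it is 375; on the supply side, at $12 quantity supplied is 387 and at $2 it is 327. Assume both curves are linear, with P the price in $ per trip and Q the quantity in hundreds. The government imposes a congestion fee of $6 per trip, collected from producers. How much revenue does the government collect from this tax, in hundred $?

Tax revenue = $2070 hundred.

Demand slope: (375 − 333)/(6 − 13) = -6, so Qd = 411 − 6P.
Supply slope: (327 − 387)/(2 − 12) = 6, so Qs = 6P + 315.
Without the tax, 411 − 6P = 6P + 315 gives 12P = 96, so P* = $8 and Q* = 363.
With the tax collected from producers, supply shifts: Qs = 6(P − 6) + 315.
New equilibrium: buyers pay $11, producers receive $5, Q = 345. (Wedge: Pb − Ps = 6.)
Revenue = t · Q = 6 · 345 = $2070.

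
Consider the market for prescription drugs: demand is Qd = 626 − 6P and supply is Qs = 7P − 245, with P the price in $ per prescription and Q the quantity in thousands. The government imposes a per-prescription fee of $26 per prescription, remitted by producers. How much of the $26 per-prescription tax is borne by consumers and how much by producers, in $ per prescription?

Before the tax: set 626 − 6P = 7P − 245 → P* = $67, Q* = 224.
With the tax collected from producers, supply shifts: Qs = 7(P − 26) − 245.
Solving gives Q = 140 with consumers paying $81 and producers receiving $55 (the $26 wedge).
Burden on consumers: $14; on producers: $12. (They sum to $26.)
The less price-elastic side of the market bears the larger share of a per-unit tax.

Consumers bear $14 per prescription; producers bear $12 per prescription.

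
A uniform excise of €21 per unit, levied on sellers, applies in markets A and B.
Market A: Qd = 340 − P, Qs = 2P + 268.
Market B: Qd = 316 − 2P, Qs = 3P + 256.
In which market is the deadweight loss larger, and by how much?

Market A: pre-tax P* = €24, Q* = 316; post-tax Q = 302; deadweight loss = €147.
Market B: pre-tax P* = €12, Q* = 292; post-tax Q = 266.8; deadweight loss = €264.6.
Difference: €147 vs €264.6 → market B is larger by €117.6.

Market B, by €117.6.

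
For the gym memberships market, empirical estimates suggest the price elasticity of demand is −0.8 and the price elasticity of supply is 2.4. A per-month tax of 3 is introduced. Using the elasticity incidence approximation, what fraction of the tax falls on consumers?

Consumers' share ≈ 0.75.

Incidence ratio: consumers' share ≈ εs / (εs + |εd|) = 2.4 / (2.4 + 0.8) = 0.75.
Supply is the more elastic side, so consumers bear the larger share.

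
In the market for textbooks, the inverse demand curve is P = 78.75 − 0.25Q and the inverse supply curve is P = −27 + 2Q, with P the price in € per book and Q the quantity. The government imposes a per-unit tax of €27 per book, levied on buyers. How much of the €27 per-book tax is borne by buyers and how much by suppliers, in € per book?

Buyers bear €3 per book; suppliers bear €24 per book.

Inverting to Q(P) form: Qd = 315 − 4P; Qs = 0.5P + 13.5.
Before the tax: set 315 − 4P = 0.5P + 13.5 → P* = €67, Q* = 47.
With the tax collected from buyers, demand (in seller-price terms) shifts: Qd = 315 − 4(P + 27).
New equilibrium: buyers pay €70, suppliers receive €43, Q = 35. (Wedge: Pb − Ps = 27.)
Burden on buyers: €3; on suppliers: €24. (They sum to €27.)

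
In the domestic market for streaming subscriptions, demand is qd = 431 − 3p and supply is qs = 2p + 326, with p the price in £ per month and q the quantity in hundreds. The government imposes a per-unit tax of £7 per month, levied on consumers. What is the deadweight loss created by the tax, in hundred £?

Deadweight loss = £29.4 hundred.

Without the tax, 431 − 3p = 2p + 326 gives 5p = 105, so p* = £21 and q* = 368.
With the tax collected from consumers, demand (in seller-price terms) shifts: qd = 431 − 3(p + 7).
New equilibrium: consumers pay £23.8, suppliers receive £16.8, q = 359.6. (Wedge: pb − ps = 7.)
Quantity falls by |ΔQ| = |368 − 359.6| = 8.4.
DWL = ½ · t · |ΔQ| = ½ · 7 · 8.4 = £29.4.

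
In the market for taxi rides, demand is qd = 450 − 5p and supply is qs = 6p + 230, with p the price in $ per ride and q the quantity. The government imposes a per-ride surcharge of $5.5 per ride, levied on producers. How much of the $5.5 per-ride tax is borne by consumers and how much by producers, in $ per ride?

Consumers bear $3 per ride; producers bear $2.5 per ride.

Without the tax, 450 − 5p = 6p + 230 gives 11p = 220, so p* = $20 and q* = 350.
With the tax collected from producers, supply shifts: qs = 6(p − 5.5) + 230.
Solving gives q = 335 with consumers paying $23 and producers receiving $17.5 (the $5.5 wedge).
Burden on consumers: $3; on producers: $2.5. (They sum to $5.5.)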